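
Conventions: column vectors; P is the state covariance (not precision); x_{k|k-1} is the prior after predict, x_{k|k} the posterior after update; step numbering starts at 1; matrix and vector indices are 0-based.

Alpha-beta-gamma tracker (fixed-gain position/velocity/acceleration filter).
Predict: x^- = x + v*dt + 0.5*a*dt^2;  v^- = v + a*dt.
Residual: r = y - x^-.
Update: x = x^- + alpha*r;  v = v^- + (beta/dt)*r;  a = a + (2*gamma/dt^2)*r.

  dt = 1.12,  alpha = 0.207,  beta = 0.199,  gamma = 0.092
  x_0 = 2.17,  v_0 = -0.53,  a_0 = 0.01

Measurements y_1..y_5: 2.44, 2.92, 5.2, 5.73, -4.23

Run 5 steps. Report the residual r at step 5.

resid = -11.9293

step 1: x_pred=1.5827  r=0.8573  x^+=1.7601  v^+=-0.3665  a^+=0.1358
step 2: x_pred=1.4348  r=1.4852  x^+=1.7423  v^+=0.0495  a^+=0.3536
step 3: x_pred=2.0194  r=3.1806  x^+=2.6778  v^+=1.0106  a^+=0.8201
step 4: x_pred=4.3241  r=1.4059  x^+=4.6151  v^+=2.1790  a^+=1.0264
step 5: x_pred=7.6993  r=-11.9293  x^+=5.2299  v^+=1.2089  a^+=-0.7235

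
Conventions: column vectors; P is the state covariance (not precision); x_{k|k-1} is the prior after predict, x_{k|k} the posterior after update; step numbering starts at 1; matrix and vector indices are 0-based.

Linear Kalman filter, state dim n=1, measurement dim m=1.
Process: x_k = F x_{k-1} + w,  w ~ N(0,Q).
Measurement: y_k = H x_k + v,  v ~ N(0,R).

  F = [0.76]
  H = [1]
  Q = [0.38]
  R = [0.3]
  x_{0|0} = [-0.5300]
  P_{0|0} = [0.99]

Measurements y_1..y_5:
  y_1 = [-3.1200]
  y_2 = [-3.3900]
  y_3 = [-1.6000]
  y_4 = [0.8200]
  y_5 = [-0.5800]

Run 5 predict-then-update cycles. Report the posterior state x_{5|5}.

step 1: x^-=[-0.4028]  P^-=[0.9518]  S=[1.2518]  K=[0.7603]  nu=[-2.7172]  x^+=[-2.4688]  P^+=[0.2281]
step 2: x^-=[-1.8763]  P^-=[0.5118]  S=[0.8118]  K=[0.6304]  nu=[-1.5137]  x^+=[-2.8306]  P^+=[0.1891]
step 3: x^-=[-2.1512]  P^-=[0.4892]  S=[0.7892]  K=[0.6199]  nu=[0.5512]  x^+=[-1.8095]  P^+=[0.1860]
step 4: x^-=[-1.3752]  P^-=[0.4874]  S=[0.7874]  K=[0.6190]  nu=[2.1952]  x^+=[-0.0164]  P^+=[0.1857]
step 5: x^-=[-0.0124]  P^-=[0.4873]  S=[0.7873]  K=[0.6189]  nu=[-0.5676]  x^+=[-0.3637]  P^+=[0.1857]

x_post = [-0.3637]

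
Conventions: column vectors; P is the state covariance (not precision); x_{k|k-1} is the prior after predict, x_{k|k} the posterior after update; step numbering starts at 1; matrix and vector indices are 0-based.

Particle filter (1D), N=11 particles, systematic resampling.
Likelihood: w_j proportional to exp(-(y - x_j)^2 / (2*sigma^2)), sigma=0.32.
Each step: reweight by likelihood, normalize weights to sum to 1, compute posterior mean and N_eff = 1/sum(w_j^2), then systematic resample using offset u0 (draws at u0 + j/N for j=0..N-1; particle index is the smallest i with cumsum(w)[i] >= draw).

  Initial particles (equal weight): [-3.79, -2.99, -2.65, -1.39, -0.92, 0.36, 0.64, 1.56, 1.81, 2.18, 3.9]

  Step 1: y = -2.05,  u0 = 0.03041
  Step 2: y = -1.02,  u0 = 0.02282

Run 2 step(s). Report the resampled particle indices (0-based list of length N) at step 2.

step 1: w=[0.0000, 0.0436, 0.5617, 0.3883, 0.0064, 0.0000, 0.0000, 0.0000, 0.0000, 0.0000, 0.0000]  mean=-2.1645  Neff=2.1356  idx=[1, 2, 2, 2, 2, 2, 2, 3, 3, 3, 3]
step 2: w=[0.0000, 0.0000, 0.0000, 0.0000, 0.0000, 0.0000, 0.0000, 0.2500, 0.2500, 0.2500, 0.2500]  mean=-1.3900  Neff=4.0001  idx=[7, 7, 7, 8, 8, 8, 9, 9, 10, 10, 10]

resampled_idx = [7, 7, 7, 8, 8, 8, 9, 9, 10, 10, 10]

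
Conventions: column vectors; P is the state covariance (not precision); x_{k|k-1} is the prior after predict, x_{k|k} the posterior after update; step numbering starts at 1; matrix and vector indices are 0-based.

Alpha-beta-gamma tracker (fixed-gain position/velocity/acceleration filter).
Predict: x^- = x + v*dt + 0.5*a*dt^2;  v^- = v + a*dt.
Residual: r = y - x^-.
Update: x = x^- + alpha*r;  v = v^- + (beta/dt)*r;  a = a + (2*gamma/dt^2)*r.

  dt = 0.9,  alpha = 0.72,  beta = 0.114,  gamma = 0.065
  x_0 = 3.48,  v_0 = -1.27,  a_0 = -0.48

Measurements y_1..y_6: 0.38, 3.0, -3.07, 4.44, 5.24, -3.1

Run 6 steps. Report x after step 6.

step 1: x_pred=2.1426  r=-1.7626  x^+=0.8735  v^+=-1.9253  a^+=-0.7629
step 2: x_pred=-1.1682  r=4.1682  x^+=1.8329  v^+=-2.0839  a^+=-0.0939
step 3: x_pred=-0.0806  r=-2.9894  x^+=-2.2330  v^+=-2.5471  a^+=-0.5737
step 4: x_pred=-4.7577  r=9.1977  x^+=1.8646  v^+=-1.8984  a^+=0.9025
step 5: x_pred=0.5216  r=4.7184  x^+=3.9189  v^+=-0.4885  a^+=1.6597
step 6: x_pred=4.1514  r=-7.2514  x^+=-1.0696  v^+=0.0868  a^+=0.4959

x_post = -1.0696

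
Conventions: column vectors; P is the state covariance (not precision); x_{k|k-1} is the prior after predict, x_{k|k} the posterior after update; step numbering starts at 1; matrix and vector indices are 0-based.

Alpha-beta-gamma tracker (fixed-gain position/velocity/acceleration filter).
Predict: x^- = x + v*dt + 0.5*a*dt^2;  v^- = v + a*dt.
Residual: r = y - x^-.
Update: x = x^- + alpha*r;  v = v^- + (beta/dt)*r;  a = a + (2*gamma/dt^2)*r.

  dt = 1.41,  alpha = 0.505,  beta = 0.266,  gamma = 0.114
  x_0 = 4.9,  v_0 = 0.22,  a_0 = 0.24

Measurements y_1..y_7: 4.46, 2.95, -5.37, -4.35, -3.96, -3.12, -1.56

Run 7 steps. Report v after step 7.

step 1: x_pred=5.4488  r=-0.9888  x^+=4.9494  v^+=0.3719  a^+=0.1266
step 2: x_pred=5.5996  r=-2.6496  x^+=4.2616  v^+=0.0505  a^+=-0.1773
step 3: x_pred=4.1566  r=-9.5266  x^+=-0.6543  v^+=-1.9966  a^+=-1.2698
step 4: x_pred=-4.7318  r=0.3818  x^+=-4.5390  v^+=-3.7150  a^+=-1.2260
step 5: x_pred=-10.9959  r=7.0359  x^+=-7.4428  v^+=-4.1163  a^+=-0.4191
step 6: x_pred=-13.6634  r=10.5434  x^+=-8.3390  v^+=-2.7182  a^+=0.7900
step 7: x_pred=-11.3864  r=9.8264  x^+=-6.4241  v^+=0.2495  a^+=1.9169

v_post = 0.2495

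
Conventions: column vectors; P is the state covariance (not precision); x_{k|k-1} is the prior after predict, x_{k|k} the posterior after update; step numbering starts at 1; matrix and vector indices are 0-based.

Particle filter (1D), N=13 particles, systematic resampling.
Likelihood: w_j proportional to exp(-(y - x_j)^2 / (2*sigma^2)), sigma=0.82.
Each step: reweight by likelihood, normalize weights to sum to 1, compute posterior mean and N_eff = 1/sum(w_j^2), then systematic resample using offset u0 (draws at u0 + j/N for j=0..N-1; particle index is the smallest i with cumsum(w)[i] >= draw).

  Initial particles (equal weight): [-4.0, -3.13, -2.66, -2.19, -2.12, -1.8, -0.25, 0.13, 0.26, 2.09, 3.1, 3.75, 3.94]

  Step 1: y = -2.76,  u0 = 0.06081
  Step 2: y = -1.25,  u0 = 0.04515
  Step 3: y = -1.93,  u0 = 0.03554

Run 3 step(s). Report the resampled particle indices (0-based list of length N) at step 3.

step 1: w=[0.0749, 0.2123, 0.2333, 0.1846, 0.1734, 0.1185, 0.0022, 0.0005, 0.0003, 0.0000, 0.0000, 0.0000, 0.0000]  mean=-2.5706  Neff=5.4544  idx=[0, 1, 1, 2, 2, 2, 3, 3, 3, 4, 4, 5, 5]
step 2: w=[0.0007, 0.0141, 0.0141, 0.0445, 0.0445, 0.0445, 0.1012, 0.1012, 0.1012, 0.1112, 0.1112, 0.1559, 0.1559]  mean=-2.1434  Neff=9.0617  idx=[3, 5, 6, 7, 7, 8, 9, 10, 10, 11, 11, 12, 12]
step 3: w=[0.0560, 0.0560, 0.0791, 0.0791, 0.0791, 0.0791, 0.0810, 0.0810, 0.0810, 0.0822, 0.0822, 0.0822, 0.0822]  mean=-2.0974  Neff=12.8240  idx=[0, 2, 2, 3, 4, 5, 6, 7, 8, 9, 10, 11, 12]

resampled_idx = [0, 2, 2, 3, 4, 5, 6, 7, 8, 9, 10, 11, 12]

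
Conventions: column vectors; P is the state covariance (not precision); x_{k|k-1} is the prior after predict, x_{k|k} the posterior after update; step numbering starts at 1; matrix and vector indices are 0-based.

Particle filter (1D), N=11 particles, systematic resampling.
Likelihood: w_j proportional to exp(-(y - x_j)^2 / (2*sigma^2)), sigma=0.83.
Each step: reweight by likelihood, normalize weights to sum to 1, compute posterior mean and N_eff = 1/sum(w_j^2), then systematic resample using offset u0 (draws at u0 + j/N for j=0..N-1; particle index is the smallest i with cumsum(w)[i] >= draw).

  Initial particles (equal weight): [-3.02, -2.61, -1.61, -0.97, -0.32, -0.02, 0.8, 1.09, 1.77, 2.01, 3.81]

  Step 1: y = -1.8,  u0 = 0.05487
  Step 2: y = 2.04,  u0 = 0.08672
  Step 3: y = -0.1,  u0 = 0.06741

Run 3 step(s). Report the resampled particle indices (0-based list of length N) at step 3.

step 1: w=[0.1189, 0.2175, 0.3412, 0.2124, 0.0714, 0.0351, 0.0026, 0.0008, 0.0000, 0.0000, 0.0000]  mean=-1.7026  Neff=4.3610  idx=[0, 1, 1, 1, 2, 2, 2, 3, 3, 3, 5]
step 2: w=[0.0000, 0.0000, 0.0000, 0.0000, 0.0013, 0.0013, 0.0013, 0.0277, 0.0277, 0.0277, 0.9132]  mean=-0.1049  Neff=1.1960  idx=[9, 10, 10, 10, 10, 10, 10, 10, 10, 10, 10]
step 3: w=[0.0548, 0.0945, 0.0945, 0.0945, 0.0945, 0.0945, 0.0945, 0.0945, 0.0945, 0.0945, 0.0945]  mean=-0.0721  Neff=10.8293  idx=[1, 2, 3, 4, 4, 5, 6, 7, 8, 9, 10]

resampled_idx = [1, 2, 3, 4, 4, 5, 6, 7, 8, 9, 10]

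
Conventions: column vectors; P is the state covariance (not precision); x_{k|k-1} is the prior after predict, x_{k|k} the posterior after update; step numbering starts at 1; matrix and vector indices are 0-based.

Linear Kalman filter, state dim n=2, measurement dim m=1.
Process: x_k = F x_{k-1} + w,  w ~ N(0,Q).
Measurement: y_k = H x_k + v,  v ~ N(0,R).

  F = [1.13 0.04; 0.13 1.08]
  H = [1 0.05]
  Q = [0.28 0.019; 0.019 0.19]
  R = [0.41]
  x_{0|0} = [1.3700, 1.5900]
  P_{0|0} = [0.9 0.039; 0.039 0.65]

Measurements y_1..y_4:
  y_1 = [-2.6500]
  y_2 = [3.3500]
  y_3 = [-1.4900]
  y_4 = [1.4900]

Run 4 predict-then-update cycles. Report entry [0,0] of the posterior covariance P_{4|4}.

step 1: x^-=[1.6117, 1.8953]  P^-=[1.4338 0.2271; 0.2271 0.9743]  S=[1.8689]  K=[0.7732; 0.1476]  nu=[-4.3565]  x^+=[-1.7569, 1.2524]  P^+=[0.3163 0.0138; 0.0138 0.9336]
step 2: x^-=[-1.9352, 1.1242]  P^-=[0.6867 0.1227; 0.1227 1.2882]  S=[1.1122]  K=[0.6229; 0.1683]  nu=[5.2290]  x^+=[1.3221, 2.0041]  P^+=[0.2551 0.0062; 0.0062 1.2567]
step 3: x^-=[1.5742, 2.3363]  P^-=[0.6083 0.1183; 0.1183 1.6619]  S=[1.0343]  K=[0.5939; 0.1947]  nu=[-3.1810]  x^+=[-0.3149, 1.7169]  P^+=[0.2435 -0.0013; -0.0013 1.6226]
step 4: x^-=[-0.2871, 1.8133]  P^-=[0.5935 0.1233; 0.1233 2.0864]  S=[1.0210]  K=[0.5873; 0.2229]  nu=[1.6865]  x^+=[0.7033, 2.1893]  P^+=[0.2413 -0.0104; -0.0104 2.0357]

P_post[0,0] = 0.2413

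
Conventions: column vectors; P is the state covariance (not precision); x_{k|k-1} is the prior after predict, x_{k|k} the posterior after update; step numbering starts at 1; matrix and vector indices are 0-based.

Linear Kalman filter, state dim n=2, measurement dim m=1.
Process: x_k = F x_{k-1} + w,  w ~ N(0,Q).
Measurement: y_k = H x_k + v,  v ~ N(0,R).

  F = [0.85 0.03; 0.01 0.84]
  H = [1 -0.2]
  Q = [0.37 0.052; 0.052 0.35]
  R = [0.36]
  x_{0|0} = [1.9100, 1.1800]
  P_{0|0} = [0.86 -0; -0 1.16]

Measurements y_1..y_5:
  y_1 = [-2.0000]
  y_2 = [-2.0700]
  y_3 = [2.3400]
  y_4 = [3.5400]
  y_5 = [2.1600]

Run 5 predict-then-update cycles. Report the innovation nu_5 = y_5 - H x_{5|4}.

innov = [0.1001]

step 1: x^-=[1.6589, 1.0103]  P^-=[0.9924 0.0885; 0.0885 1.1686]  S=[1.3637]  K=[0.7147; -0.1065]  nu=[-3.4568]  x^+=[-0.8118, 1.3783]  P^+=[0.2958 0.1923; 0.1923 1.1531]
step 2: x^-=[-0.6487, 1.1497]  P^-=[0.5945 0.2209; 0.2209 1.1669]  S=[0.9128]  K=[0.6029; -0.0136]  nu=[-1.1914]  x^+=[-1.3670, 1.1659]  P^+=[0.2627 0.2284; 0.2284 1.1667]
step 3: x^-=[-1.1269, 0.9657]  P^-=[0.5725 0.2468; 0.2468 1.1771]  S=[0.8809]  K=[0.5939; 0.0129]  nu=[3.6601]  x^+=[1.0468, 1.0130]  P^+=[0.2618 0.2400; 0.2400 1.1770]
step 4: x^-=[0.9202, 0.8614]  P^-=[0.5725 0.2554; 0.2554 1.1845]  S=[0.8777]  K=[0.5940; 0.0210]  nu=[2.7921]  x^+=[2.5788, 0.9201]  P^+=[0.2627 0.2444; 0.2444 1.1841]
step 5: x^-=[2.2196, 0.7986]  P^-=[0.5734 0.2586; 0.2586 1.1897]  S=[0.8775]  K=[0.5945; 0.0236]  nu=[0.1001]  x^+=[2.2791, 0.8010]  P^+=[0.2633 0.2463; 0.2463 1.1892]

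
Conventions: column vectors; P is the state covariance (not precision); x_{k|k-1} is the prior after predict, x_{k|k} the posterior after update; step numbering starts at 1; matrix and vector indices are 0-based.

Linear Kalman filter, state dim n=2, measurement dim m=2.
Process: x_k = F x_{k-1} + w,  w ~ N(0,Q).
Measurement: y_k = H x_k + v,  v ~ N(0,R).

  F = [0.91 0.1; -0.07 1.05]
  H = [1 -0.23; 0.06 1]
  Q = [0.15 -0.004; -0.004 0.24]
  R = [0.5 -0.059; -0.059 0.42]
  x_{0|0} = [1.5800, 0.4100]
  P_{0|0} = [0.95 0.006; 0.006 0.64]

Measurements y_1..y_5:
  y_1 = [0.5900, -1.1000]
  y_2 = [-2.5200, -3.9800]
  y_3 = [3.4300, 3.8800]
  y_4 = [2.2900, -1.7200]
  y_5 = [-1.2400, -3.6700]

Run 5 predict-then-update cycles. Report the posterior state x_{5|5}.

x_post = [-0.1352, -2.2580]

step 1: x^-=[1.4788, 0.3199]  P^-=[0.9442 0.0084; 0.0084 0.9494]  S=[1.4906 -0.2124; -0.2124 1.3738]  K=[0.6533 0.1484; -0.0433 0.6847]  nu=[-0.8152, -1.5086]  x^+=[0.7224, -0.6778]  P^+=[0.3190 0.0046; 0.0046 0.2899]
step 2: x^-=[0.5896, -0.7623]  P^-=[0.4179 0.0105; 0.0105 0.5605]  S=[0.9427 -0.1525; -0.1525 0.9832]  K=[0.4581 0.1072; -0.0342 0.5654]  nu=[-3.2849, -3.2531]  x^+=[-1.2639, -2.4893]  P^+=[0.2238 0.0046; 0.0046 0.2392]
step 3: x^-=[-1.3991, -2.5253]  P^-=[0.3385 0.0112; 0.0112 0.5041]  S=[0.8600 -0.1436; -0.1436 0.9267]  K=[0.4068 0.0970; -0.0317 0.5398]  nu=[4.2482, 6.4892]  x^+=[0.9589, 0.8433]  P^+=[0.1988 0.0048; 0.0048 0.2283]
step 4: x^-=[0.9570, 0.8183]  P^-=[0.3178 0.0119; 0.0119 0.4920]  S=[0.8383 -0.1414; -0.1414 0.9145]  K=[0.3917 0.0944; -0.0308 0.5340]  nu=[1.5212, -2.5958]  x^+=[1.3078, -0.6145]  P^+=[0.1915 0.0050; 0.0050 0.2258]
step 5: x^-=[1.1287, -0.7368]  P^-=[0.3117 0.0123; 0.0123 0.4891]  S=[0.8319 -0.1407; -0.1407 0.9117]  K=[0.3871 0.0937; -0.0304 0.5326]  nu=[-2.5381, -3.0009]  x^+=[-0.1352, -2.2580]  P^+=[0.1892 0.0052; 0.0052 0.2252]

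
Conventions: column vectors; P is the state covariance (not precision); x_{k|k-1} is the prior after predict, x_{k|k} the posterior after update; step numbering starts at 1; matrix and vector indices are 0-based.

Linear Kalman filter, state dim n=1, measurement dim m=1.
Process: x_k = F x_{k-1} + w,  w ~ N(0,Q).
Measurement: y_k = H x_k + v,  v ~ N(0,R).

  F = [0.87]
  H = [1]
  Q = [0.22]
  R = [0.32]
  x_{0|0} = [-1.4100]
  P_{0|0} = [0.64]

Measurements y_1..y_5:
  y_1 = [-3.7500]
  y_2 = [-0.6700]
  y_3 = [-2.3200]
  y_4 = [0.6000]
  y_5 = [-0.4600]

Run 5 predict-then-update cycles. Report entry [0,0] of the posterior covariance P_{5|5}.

P_post[0,0] = 0.1662

step 1: x^-=[-1.2267]  P^-=[0.7044]  S=[1.0244]  K=[0.6876]  nu=[-2.5233]  x^+=[-2.9618]  P^+=[0.2200]
step 2: x^-=[-2.5768]  P^-=[0.3865]  S=[0.7065]  K=[0.5471]  nu=[1.9068]  x^+=[-1.5336]  P^+=[0.1751]
step 3: x^-=[-1.3342]  P^-=[0.3525]  S=[0.6725]  K=[0.5242]  nu=[-0.9858]  x^+=[-1.8509]  P^+=[0.1677]
step 4: x^-=[-1.6103]  P^-=[0.3470]  S=[0.6670]  K=[0.5202]  nu=[2.2103]  x^+=[-0.4605]  P^+=[0.1665]
step 5: x^-=[-0.4006]  P^-=[0.3460]  S=[0.6660]  K=[0.5195]  nu=[-0.0594]  x^+=[-0.4315]  P^+=[0.1662]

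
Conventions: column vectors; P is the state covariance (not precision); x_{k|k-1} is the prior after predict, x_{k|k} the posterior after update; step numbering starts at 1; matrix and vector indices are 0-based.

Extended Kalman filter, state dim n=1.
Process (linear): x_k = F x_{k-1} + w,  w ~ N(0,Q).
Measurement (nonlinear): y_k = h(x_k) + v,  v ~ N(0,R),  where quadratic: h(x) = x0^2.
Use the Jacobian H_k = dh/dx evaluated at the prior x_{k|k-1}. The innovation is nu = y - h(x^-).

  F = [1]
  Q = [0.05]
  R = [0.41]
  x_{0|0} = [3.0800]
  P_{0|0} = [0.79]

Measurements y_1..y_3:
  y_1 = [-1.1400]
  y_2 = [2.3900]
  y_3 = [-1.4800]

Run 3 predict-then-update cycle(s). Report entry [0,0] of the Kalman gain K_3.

step 1: x^-=[3.0800]  P^-=[0.8400]  H_jac=[6.1600]  S=[32.2843]  K=[0.1603]  nu=[-10.6264]  x^+=[1.3768]  P^+=[0.0107]
step 2: x^-=[1.3768]  P^-=[0.0607]  H_jac=[2.7537]  S=[0.8700]  K=[0.1920]  nu=[0.4943]  x^+=[1.4718]  P^+=[0.0286]
step 3: x^-=[1.4718]  P^-=[0.0786]  H_jac=[2.9435]  S=[1.0909]  K=[0.2120]  nu=[-3.6461]  x^+=[0.6986]  P^+=[0.0295]

K[0,0] = 0.2120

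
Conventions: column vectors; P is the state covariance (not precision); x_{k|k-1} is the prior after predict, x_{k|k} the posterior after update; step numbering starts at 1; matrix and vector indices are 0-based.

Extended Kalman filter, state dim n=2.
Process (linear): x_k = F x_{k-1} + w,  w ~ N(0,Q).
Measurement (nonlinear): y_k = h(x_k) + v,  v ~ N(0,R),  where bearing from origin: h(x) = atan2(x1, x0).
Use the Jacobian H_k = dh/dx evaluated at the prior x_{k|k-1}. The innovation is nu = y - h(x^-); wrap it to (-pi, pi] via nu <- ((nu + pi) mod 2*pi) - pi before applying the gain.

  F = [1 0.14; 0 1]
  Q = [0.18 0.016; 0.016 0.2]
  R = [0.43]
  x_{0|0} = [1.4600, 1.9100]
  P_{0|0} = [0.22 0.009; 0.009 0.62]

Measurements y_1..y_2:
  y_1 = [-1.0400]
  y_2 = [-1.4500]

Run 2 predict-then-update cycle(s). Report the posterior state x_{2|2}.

x_post = [2.3423, 0.2137]

step 1: x^-=[1.7274, 1.9100]  P^-=[0.4147 0.1118; 0.1118 0.8200]  H_jac=[-0.2880 0.2605]  S=[0.5033]  K=[-0.1794; 0.3604]  nu=[-1.8756]  x^+=[2.0640, 1.2340]  P^+=[0.3985 0.1443; 0.1443 0.7546]
step 2: x^-=[2.2367, 1.2340]  P^-=[0.6337 0.2660; 0.2660 0.9546]  H_jac=[-0.1891 0.3428]  S=[0.5303]  K=[-0.0540; 0.5221]  nu=[-1.9542]  x^+=[2.3423, 0.2137]  P^+=[0.6321 0.2810; 0.2810 0.8100]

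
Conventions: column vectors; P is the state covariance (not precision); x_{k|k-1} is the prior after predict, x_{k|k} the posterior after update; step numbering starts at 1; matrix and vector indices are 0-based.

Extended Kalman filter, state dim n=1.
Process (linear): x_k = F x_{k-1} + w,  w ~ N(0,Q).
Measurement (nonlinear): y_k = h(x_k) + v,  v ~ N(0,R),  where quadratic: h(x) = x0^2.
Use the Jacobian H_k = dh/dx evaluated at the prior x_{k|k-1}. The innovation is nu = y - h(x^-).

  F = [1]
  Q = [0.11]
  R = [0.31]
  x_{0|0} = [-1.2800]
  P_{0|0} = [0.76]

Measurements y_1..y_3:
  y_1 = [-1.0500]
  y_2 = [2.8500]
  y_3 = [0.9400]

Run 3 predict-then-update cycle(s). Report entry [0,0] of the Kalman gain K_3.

K[0,0] = -0.3869

step 1: x^-=[-1.2800]  P^-=[0.8700]  H_jac=[-2.5600]  S=[6.0116]  K=[-0.3705]  nu=[-2.6884]  x^+=[-0.2840]  P^+=[0.0449]
step 2: x^-=[-0.2840]  P^-=[0.1549]  H_jac=[-0.5680]  S=[0.3600]  K=[-0.2444]  nu=[2.7693]  x^+=[-0.9607]  P^+=[0.1334]
step 3: x^-=[-0.9607]  P^-=[0.2434]  H_jac=[-1.9214]  S=[1.2085]  K=[-0.3869]  nu=[0.0170]  x^+=[-0.9673]  P^+=[0.0624]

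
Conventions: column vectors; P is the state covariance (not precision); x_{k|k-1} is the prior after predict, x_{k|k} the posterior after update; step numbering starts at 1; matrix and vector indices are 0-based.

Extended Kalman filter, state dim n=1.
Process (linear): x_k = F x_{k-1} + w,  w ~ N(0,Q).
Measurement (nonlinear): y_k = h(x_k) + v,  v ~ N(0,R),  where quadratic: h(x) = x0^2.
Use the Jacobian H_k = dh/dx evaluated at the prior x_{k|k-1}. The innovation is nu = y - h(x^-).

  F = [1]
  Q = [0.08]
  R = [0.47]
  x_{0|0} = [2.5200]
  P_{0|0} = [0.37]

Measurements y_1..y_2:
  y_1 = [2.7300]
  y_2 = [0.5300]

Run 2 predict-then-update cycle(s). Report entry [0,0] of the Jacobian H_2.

step 1: x^-=[2.5200]  P^-=[0.4500]  H_jac=[5.0400]  S=[11.9007]  K=[0.1906]  nu=[-3.6204]  x^+=[1.8300]  P^+=[0.0178]
step 2: x^-=[1.8300]  P^-=[0.0978]  H_jac=[3.6601]  S=[1.7798]  K=[0.2011]  nu=[-2.8190]  x^+=[1.2632]  P^+=[0.0258]

H_jac[0,0] = 3.6601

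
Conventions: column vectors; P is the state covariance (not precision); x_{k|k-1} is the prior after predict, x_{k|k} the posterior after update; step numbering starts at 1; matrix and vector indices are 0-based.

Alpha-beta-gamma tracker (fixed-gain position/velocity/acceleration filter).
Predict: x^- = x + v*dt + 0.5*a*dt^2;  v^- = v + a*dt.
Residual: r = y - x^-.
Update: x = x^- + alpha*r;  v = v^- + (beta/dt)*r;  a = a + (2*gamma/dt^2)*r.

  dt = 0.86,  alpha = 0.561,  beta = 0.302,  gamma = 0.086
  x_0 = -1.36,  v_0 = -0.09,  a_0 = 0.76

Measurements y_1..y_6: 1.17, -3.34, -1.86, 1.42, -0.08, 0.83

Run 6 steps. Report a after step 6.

a_post = -0.0502

step 1: x_pred=-1.1564  r=2.3264  x^+=0.1487  v^+=1.3805  a^+=1.3010
step 2: x_pred=1.8171  r=-5.1571  x^+=-1.0760  v^+=0.6884  a^+=0.1017
step 3: x_pred=-0.4464  r=-1.4136  x^+=-1.2394  v^+=0.2795  a^+=-0.2271
step 4: x_pred=-1.0831  r=2.5031  x^+=0.3212  v^+=0.9632  a^+=0.3550
step 5: x_pred=1.2808  r=-1.3608  x^+=0.5174  v^+=0.7907  a^+=0.0386
step 6: x_pred=1.2116  r=-0.3816  x^+=0.9975  v^+=0.6898  a^+=-0.0502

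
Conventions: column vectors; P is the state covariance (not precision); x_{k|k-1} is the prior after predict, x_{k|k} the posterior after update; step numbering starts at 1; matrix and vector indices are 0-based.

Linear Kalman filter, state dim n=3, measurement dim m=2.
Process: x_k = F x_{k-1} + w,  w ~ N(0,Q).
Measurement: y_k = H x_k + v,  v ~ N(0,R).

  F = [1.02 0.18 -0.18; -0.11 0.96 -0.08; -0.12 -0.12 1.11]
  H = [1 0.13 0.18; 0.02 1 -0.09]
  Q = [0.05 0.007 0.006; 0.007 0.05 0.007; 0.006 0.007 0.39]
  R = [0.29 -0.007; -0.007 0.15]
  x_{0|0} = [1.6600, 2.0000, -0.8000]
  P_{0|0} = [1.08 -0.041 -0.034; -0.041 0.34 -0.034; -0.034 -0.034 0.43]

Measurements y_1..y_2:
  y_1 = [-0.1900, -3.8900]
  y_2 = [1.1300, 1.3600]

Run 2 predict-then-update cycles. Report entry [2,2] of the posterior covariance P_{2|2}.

P_post[2,2] = 1.4261

step 1: x^-=[2.1972, 1.8014, -1.3272]  P^-=[1.1982 -0.0801 -0.2603; -0.0801 0.3924 -0.0846; -0.2603 -0.0846 0.9572]  S=[1.4074 -0.0196; -0.0196 0.5636]  K=[0.8103 -0.0299; -0.0217 0.7062; -0.0747 -0.3148]  nu=[-2.3825, -5.8548]  x^+=[0.4416, -2.2815, 0.6942]  P^+=[0.2727 -0.0323 -0.1853; -0.0323 0.1101 0.0375; -0.1853 0.0375 0.8944]
step 2: x^-=[-0.0852, -2.2944, 0.9914]  P^-=[0.4201 -0.0182 -0.4093; -0.0182 0.1583 -0.0170; -0.4093 -0.0170 1.5359]  S=[0.6096 0.0113; 0.0113 0.3247]  K=[0.5632 0.0635; -0.0103 0.4914; -0.2124 -0.4960]  nu=[1.3350, 3.7453]  x^+=[0.9046, -0.4676, -1.1499]  P^+=[0.2246 -0.0280 -0.3229; -0.0280 0.0799 0.0619; -0.3229 0.0619 1.4261]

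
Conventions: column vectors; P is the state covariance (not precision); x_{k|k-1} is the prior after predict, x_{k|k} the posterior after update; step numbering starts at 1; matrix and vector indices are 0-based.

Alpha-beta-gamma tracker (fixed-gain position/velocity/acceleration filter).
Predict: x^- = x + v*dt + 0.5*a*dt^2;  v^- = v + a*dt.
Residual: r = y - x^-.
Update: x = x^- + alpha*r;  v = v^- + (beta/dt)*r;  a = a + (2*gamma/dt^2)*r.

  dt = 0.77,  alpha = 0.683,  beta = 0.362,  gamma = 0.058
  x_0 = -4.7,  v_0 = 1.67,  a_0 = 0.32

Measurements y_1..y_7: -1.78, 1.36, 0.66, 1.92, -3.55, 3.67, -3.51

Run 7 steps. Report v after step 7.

v_post = -2.5683

step 1: x_pred=-3.3192  r=1.5392  x^+=-2.2679  v^+=2.6400  a^+=0.6211
step 2: x_pred=-0.0510  r=1.4110  x^+=0.9127  v^+=3.7817  a^+=0.8972
step 3: x_pred=4.0906  r=-3.4306  x^+=1.7475  v^+=2.8597  a^+=0.2260
step 4: x_pred=4.0165  r=-2.0965  x^+=2.5846  v^+=2.0481  a^+=-0.1842
step 5: x_pred=4.1070  r=-7.6570  x^+=-1.1227  v^+=-1.6935  a^+=-1.6822
step 6: x_pred=-2.9254  r=6.5954  x^+=1.5793  v^+=0.1119  a^+=-0.3919
step 7: x_pred=1.5492  r=-5.0592  x^+=-1.9062  v^+=-2.5683  a^+=-1.3817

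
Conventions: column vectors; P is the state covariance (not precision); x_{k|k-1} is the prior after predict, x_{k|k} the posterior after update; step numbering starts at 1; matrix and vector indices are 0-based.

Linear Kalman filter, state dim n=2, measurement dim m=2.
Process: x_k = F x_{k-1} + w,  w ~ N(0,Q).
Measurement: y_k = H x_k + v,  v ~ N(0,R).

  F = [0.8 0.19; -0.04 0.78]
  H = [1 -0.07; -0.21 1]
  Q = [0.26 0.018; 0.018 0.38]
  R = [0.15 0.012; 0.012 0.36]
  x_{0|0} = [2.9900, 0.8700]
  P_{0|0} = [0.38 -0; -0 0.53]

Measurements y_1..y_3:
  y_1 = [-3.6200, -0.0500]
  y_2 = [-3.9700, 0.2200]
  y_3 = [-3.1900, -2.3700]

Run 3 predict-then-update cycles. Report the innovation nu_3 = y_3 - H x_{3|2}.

step 1: x^-=[2.5573, 0.5590]  P^-=[0.5223 0.0844; 0.0844 0.7031]  S=[0.6640 -0.0613; -0.0613 1.0507]  K=[0.7798 0.0214; 0.1138 0.6589]  nu=[-6.1382, -0.0720]  x^+=[-2.2306, -0.1869]  P^+=[0.1202 0.0423; 0.0423 0.2475]
step 2: x^-=[-1.8200, -0.0565]  P^-=[0.3587 0.0769; 0.0769 0.5281]  S=[0.5005 -0.0223; -0.0223 0.8716]  K=[0.7068 0.0199; 0.1060 0.5901]  nu=[-2.1540, -0.1057]  x^+=[-3.3445, -0.3473]  P^+=[0.1090 0.0385; 0.0385 0.2218]
step 3: x^-=[-2.7416, -0.1371]  P^-=[0.3494 0.0711; 0.0711 0.5127]  S=[0.4920 -0.0251; -0.0251 0.8582]  K=[0.7010 0.0179; 0.1014 0.5830]  nu=[-0.4580, -2.8086]  x^+=[-3.1129, -1.8208]  P^+=[0.1080 0.0375; 0.0375 0.2190]

innov = [-0.4580, -2.8086]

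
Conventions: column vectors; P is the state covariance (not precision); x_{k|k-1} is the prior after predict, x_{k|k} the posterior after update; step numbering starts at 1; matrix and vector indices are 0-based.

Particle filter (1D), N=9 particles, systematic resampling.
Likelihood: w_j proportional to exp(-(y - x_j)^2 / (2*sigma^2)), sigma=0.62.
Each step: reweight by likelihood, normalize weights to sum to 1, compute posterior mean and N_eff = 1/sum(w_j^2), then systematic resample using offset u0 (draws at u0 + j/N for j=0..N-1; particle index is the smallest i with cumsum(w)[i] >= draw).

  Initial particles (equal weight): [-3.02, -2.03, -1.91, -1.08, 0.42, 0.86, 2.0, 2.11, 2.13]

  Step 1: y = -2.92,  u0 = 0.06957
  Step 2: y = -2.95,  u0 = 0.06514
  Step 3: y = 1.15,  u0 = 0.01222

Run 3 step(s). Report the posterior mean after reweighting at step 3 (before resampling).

post_mean = -1.9431

step 1: w=[0.6087, 0.2201, 0.1636, 0.0075, 0.0000, 0.0000, 0.0000, 0.0000, 0.0000]  mean=-2.6059  Neff=2.2430  idx=[0, 0, 0, 0, 0, 1, 1, 2, 2]
step 2: w=[0.1623, 0.1623, 0.1623, 0.1623, 0.1623, 0.0543, 0.0543, 0.0400, 0.0400]  mean=-2.8237  Neff=7.1039  idx=[0, 1, 1, 2, 3, 3, 4, 5, 7]
step 3: w=[0.0000, 0.0000, 0.0000, 0.0000, 0.0000, 0.0000, 0.0000, 0.2740, 0.7258]  mean=-1.9431  Neff=1.6614  idx=[7, 7, 7, 8, 8, 8, 8, 8, 8]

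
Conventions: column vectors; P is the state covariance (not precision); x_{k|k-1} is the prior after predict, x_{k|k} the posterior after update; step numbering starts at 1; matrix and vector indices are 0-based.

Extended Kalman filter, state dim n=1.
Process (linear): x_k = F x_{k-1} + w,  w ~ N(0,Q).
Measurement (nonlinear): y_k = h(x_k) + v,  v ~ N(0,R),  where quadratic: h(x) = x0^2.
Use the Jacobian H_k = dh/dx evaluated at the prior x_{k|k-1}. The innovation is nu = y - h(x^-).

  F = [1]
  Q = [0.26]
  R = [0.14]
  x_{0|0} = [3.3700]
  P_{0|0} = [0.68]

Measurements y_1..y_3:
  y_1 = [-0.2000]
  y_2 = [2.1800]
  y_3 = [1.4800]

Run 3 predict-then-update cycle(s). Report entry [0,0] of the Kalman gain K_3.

step 1: x^-=[3.3700]  P^-=[0.9400]  H_jac=[6.7400]  S=[42.8419]  K=[0.1479]  nu=[-11.5569]  x^+=[1.6609]  P^+=[0.0031]
step 2: x^-=[1.6609]  P^-=[0.2631]  H_jac=[3.3219]  S=[3.0429]  K=[0.2872]  nu=[-0.5787]  x^+=[1.4947]  P^+=[0.0121]
step 3: x^-=[1.4947]  P^-=[0.2721]  H_jac=[2.9895]  S=[2.5718]  K=[0.3163]  nu=[-0.7542]  x^+=[1.2562]  P^+=[0.0148]

K[0,0] = 0.3163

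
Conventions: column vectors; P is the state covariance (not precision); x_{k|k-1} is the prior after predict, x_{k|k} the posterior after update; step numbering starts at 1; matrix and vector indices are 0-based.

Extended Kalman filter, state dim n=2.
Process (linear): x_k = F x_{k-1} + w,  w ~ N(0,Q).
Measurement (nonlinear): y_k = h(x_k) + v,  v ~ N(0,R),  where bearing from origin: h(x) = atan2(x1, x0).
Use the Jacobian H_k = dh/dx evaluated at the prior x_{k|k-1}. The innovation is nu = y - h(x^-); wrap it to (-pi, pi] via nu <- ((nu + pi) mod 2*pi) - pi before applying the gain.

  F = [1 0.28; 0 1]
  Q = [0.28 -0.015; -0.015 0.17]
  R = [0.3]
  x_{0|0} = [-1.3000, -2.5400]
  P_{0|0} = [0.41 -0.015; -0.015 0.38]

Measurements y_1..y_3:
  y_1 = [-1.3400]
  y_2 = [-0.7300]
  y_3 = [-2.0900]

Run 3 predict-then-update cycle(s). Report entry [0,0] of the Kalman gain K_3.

step 1: x^-=[-2.0112, -2.5400]  P^-=[0.7114 0.0764; 0.0764 0.5500]  H_jac=[0.2420 -0.1916]  S=[0.3548]  K=[0.4440; -0.2449]  nu=[0.9005]  x^+=[-1.6114, -2.7606]  P^+=[0.6415 0.1150; 0.1150 0.5287]
step 2: x^-=[-2.3843, -2.7606]  P^-=[1.0273 0.2480; 0.2480 0.6987]  H_jac=[0.2075 -0.1792]  S=[0.3482]  K=[0.4844; -0.2118]  nu=[1.5532]  x^+=[-1.6319, -3.0895]  P^+=[0.9456 0.2837; 0.2837 0.6831]
step 3: x^-=[-2.4970, -3.0895]  P^-=[1.4380 0.4600; 0.4600 0.8531]  H_jac=[0.1958 -0.1582]  S=[0.3480]  K=[0.5999; -0.1291]  nu=[0.1605]  x^+=[-2.4007, -3.1103]  P^+=[1.3128 0.4870; 0.4870 0.8473]

K[0,0] = 0.5999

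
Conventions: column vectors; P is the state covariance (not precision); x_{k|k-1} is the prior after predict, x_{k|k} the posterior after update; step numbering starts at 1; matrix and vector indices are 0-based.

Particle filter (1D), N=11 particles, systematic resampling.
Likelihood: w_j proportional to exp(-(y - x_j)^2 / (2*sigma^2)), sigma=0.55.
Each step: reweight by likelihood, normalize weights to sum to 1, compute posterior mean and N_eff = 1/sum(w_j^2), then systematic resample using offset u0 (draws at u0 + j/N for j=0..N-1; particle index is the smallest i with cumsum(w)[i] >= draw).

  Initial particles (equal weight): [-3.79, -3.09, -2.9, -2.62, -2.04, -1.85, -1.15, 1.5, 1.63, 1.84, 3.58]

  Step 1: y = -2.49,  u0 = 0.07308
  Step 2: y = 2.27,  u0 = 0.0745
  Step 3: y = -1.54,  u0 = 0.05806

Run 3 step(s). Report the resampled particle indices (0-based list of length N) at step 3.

resampled_idx = [0, 1, 2, 3, 4, 5, 6, 7, 8, 9, 10]

step 1: w=[0.0169, 0.1525, 0.2094, 0.2688, 0.1978, 0.1405, 0.0142, 0.0000, 0.0000, 0.0000, 0.0000]  mean=-2.5263  Neff=5.0335  idx=[1, 1, 2, 2, 3, 3, 3, 4, 4, 5, 5]
step 2: w=[0.0000, 0.0000, 0.0000, 0.0000, 0.0000, 0.0000, 0.0000, 0.0331, 0.0331, 0.4669, 0.4669]  mean=-1.8626  Neff=2.2820  idx=[9, 9, 9, 9, 9, 9, 10, 10, 10, 10, 10]
step 3: w=[0.0909, 0.0909, 0.0909, 0.0909, 0.0909, 0.0909, 0.0909, 0.0909, 0.0909, 0.0909, 0.0909]  mean=-1.8500  Neff=11.0000  idx=[0, 1, 2, 3, 4, 5, 6, 7, 8, 9, 10]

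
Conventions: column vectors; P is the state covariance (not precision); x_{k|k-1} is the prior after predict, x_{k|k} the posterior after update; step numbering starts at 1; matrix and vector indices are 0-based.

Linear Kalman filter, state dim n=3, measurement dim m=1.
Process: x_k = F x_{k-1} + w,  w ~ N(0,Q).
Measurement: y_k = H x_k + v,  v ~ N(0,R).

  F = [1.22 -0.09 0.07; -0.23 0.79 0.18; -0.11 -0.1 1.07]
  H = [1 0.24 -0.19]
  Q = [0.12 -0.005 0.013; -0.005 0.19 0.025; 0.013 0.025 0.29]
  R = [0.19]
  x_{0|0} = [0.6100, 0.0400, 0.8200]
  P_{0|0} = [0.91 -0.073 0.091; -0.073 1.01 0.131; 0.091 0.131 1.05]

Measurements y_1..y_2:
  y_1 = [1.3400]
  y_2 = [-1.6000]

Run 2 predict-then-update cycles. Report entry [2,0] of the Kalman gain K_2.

step 1: x^-=[0.7980, 0.0389, 0.8063]  P^-=[1.5177 -0.3672 0.0914; -0.3672 0.9587 0.2593; 0.0914 0.2593 1.4622]  S=[1.5811]  K=[0.8932; -0.1178; -0.0786]  nu=[0.6859]  x^+=[1.4106, -0.0419, 0.7524]  P^+=[0.2563 -0.2007 0.2023; -0.2007 0.9368 0.2447; 0.2023 0.2447 1.4524]
step 2: x^-=[1.7774, -0.2221, 0.6541]  P^-=[0.5918 -0.2721 0.3556; -0.2721 0.9610 0.3987; 0.3556 0.3987 1.8610]  S=[0.6022]  K=[0.7620; -0.1946; 0.1622]  nu=[-3.1998]  x^+=[-0.6609, 0.4007, 0.1351]  P^+=[0.2421 -0.1828 0.2812; -0.1828 0.9382 0.4177; 0.2812 0.4177 1.8451]

K[2,0] = 0.1622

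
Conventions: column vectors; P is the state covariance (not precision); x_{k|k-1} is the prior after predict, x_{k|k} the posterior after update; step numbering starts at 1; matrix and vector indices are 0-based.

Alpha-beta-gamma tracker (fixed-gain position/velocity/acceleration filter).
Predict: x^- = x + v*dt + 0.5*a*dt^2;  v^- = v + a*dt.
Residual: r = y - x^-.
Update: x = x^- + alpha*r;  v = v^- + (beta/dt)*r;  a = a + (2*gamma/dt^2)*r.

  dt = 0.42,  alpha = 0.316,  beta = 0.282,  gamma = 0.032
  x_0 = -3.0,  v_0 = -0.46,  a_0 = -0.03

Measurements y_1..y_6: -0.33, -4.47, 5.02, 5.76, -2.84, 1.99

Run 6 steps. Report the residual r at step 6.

step 1: x_pred=-3.1958  r=2.8658  x^+=-2.2902  v^+=1.4516  a^+=1.0098
step 2: x_pred=-1.5915  r=-2.8785  x^+=-2.5011  v^+=-0.0570  a^+=-0.0346
step 3: x_pred=-2.5281  r=7.5481  x^+=-0.1429  v^+=4.9965  a^+=2.7039
step 4: x_pred=2.1941  r=3.5659  x^+=3.3209  v^+=8.5264  a^+=3.9977
step 5: x_pred=7.2546  r=-10.0946  x^+=4.0647  v^+=3.4276  a^+=0.3352
step 6: x_pred=5.5339  r=-3.5439  x^+=4.4140  v^+=1.1889  a^+=-0.9505

resid = -3.5439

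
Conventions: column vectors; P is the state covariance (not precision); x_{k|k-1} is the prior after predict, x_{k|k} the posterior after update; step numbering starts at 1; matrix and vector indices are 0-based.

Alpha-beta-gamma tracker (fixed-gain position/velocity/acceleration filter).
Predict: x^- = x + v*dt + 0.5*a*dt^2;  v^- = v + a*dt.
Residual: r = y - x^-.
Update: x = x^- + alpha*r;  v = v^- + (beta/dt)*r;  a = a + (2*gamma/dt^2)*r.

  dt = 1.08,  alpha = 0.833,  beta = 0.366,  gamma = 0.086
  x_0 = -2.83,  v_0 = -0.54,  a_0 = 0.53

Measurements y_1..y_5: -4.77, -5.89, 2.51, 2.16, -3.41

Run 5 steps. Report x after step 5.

step 1: x_pred=-3.1041  r=-1.6659  x^+=-4.4918  v^+=-0.5322  a^+=0.2843
step 2: x_pred=-4.9007  r=-0.9893  x^+=-5.7248  v^+=-0.5603  a^+=0.1385
step 3: x_pred=-6.2492  r=8.7592  x^+=1.0472  v^+=2.5576  a^+=1.4301
step 4: x_pred=4.6435  r=-2.4835  x^+=2.5747  v^+=3.2605  a^+=1.0639
step 5: x_pred=6.7165  r=-10.1265  x^+=-1.7189  v^+=0.9777  a^+=-0.4294

x_post = -1.7189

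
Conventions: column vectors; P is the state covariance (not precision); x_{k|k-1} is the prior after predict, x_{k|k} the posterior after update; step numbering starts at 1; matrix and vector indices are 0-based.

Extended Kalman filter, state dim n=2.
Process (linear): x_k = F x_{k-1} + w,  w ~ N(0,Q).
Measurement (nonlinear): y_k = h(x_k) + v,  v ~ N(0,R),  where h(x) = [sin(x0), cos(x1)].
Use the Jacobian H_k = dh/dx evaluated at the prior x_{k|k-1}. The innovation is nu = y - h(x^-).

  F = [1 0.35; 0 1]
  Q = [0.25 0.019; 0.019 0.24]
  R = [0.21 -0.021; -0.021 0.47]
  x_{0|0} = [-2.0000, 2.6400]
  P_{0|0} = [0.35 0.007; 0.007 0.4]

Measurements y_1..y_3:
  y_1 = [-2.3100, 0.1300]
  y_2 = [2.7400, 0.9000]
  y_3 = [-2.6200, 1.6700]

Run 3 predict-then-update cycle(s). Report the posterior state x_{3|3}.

x_post = [-0.9971, 0.6244]

step 1: x^-=[-1.0760, 2.6400]  P^-=[0.6539 0.1660; 0.1660 0.6400]  H_jac=[0.4749 0.0000; 0.0000 -0.4808]  S=[0.3574 -0.0589; -0.0589 0.6180]  K=[0.8609 -0.0471; 0.1407 -0.4846]  nu=[-1.4299, 1.0068]  x^+=[-2.3545, 1.9510]  P^+=[0.3828 0.0836; 0.0836 0.4798]
step 2: x^-=[-1.6716, 1.9510]  P^-=[0.7501 0.2706; 0.2706 0.7198]  H_jac=[-0.1007 0.0000; 0.0000 -0.9286]  S=[0.2176 0.0043; 0.0043 1.0907]  K=[-0.3425 -0.2290; -0.1131 -0.6124]  nu=[3.7349, 1.2711]  x^+=[-3.2421, 0.7502]  P^+=[0.6667 0.1082; 0.1082 0.3074]
step 3: x^-=[-2.9795, 0.7502]  P^-=[1.0301 0.2348; 0.2348 0.5474]  H_jac=[-0.9869 0.0000; 0.0000 -0.6818]  S=[1.2133 0.1370; 0.1370 0.7244]  K=[-0.8307 -0.0639; -0.1357 -0.4895]  nu=[-2.4587, 0.9384]  x^+=[-0.9971, 0.6244]  P^+=[0.1754 0.0185; 0.0185 0.3333]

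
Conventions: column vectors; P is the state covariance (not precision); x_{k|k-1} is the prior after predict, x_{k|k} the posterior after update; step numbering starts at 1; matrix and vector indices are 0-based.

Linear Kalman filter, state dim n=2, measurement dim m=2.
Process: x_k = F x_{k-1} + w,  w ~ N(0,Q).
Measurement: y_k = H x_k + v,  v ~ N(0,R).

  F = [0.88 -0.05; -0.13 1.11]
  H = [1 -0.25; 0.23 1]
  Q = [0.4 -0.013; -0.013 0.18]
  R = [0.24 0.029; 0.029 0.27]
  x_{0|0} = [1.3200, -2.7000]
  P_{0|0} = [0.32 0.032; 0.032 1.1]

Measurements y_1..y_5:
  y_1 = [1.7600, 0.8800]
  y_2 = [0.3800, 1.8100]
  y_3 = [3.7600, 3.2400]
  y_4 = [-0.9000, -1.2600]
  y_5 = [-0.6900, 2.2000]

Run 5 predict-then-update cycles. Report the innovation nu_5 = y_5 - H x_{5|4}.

step 1: x^-=[1.2966, -3.1686]  P^-=[0.6477 -0.0792; -0.0792 1.5315]  S=[1.0231 -0.2795; -0.2795 1.7993]  K=[0.6925 0.1464; -0.2317 0.8050]  nu=[-0.3288, 3.7504]  x^+=[1.6179, -0.0733]  P^+=[0.1753 0.0193; 0.0193 0.2062]
step 2: x^-=[1.4274, -0.2916]  P^-=[0.5345 -0.0255; -0.0255 0.4315]  S=[0.8143 0.0200; 0.0200 0.7180]  K=[0.6614 0.1172; -0.1785 0.5977]  nu=[-1.1203, 1.7733]  x^+=[0.8943, 0.9683]  P^+=[0.1653 0.0128; 0.0128 0.1533]
step 3: x^-=[0.7386, 0.9586]  P^-=[0.5273 -0.0278; -0.0278 0.3679]  S=[0.8042 0.0321; 0.0321 0.6530]  K=[0.6599 0.1107; -0.1714 0.5620]  nu=[3.2611, 2.1116]  x^+=[3.1243, 1.5864]  P^+=[0.1644 0.0112; 0.0112 0.1442]
step 4: x^-=[2.6701, 1.3548]  P^-=[0.5267 -0.0288; -0.0288 0.3572]  S=[0.8034 0.0337; 0.0337 0.6418]  K=[0.6599 0.1092; -0.1703 0.5552]  nu=[-3.2314, -3.2289]  x^+=[0.1849, 0.1124]  P^+=[0.1643 0.0109; 0.0109 0.1425]
step 5: x^-=[0.1571, 0.1007]  P^-=[0.5266 -0.0290; -0.0290 0.3552]  S=[0.8033 0.0340; 0.0340 0.6397]  K=[0.6600 0.1089; -0.1701 0.5538]  nu=[-0.8219, 2.0632]  x^+=[-0.1606, 1.3832]  P^+=[0.1642 0.0108; 0.0108 0.1421]

innov = [-0.8219, 2.0632]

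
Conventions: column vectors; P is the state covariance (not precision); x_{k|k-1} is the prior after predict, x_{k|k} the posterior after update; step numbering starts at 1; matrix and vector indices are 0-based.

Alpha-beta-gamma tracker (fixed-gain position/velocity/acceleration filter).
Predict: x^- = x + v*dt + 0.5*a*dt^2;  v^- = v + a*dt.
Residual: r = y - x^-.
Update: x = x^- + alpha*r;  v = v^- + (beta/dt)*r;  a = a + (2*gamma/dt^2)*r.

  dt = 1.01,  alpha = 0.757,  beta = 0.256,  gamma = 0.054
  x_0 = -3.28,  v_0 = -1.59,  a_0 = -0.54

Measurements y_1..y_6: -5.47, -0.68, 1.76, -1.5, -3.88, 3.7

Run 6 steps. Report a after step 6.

step 1: x_pred=-5.1613  r=-0.3087  x^+=-5.3950  v^+=-2.2136  a^+=-0.5727
step 2: x_pred=-7.9229  r=7.2429  x^+=-2.4400  v^+=-0.9562  a^+=0.1941
step 3: x_pred=-3.3068  r=5.0668  x^+=0.5288  v^+=0.5241  a^+=0.7306
step 4: x_pred=1.4307  r=-2.9307  x^+=-0.7878  v^+=0.5191  a^+=0.4203
step 5: x_pred=-0.0491  r=-3.8309  x^+=-2.9491  v^+=-0.0274  a^+=0.0147
step 6: x_pred=-2.9692  r=6.6692  x^+=2.0794  v^+=1.6779  a^+=0.7208

a_post = 0.7208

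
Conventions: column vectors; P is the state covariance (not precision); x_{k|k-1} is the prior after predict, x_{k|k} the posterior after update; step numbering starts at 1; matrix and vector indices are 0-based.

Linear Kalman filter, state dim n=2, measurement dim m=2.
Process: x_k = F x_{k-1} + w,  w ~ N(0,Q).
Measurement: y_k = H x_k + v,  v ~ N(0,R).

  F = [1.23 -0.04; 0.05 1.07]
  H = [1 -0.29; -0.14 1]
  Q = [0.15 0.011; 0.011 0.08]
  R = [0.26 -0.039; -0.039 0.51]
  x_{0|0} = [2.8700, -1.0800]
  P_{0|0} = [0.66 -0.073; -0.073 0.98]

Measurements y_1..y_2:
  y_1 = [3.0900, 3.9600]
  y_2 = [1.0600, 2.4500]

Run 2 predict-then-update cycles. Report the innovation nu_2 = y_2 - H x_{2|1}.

innov = [-2.5785, -0.0610]

step 1: x^-=[3.5733, -1.0121]  P^-=[1.1573 -0.0863; -0.0863 1.1958]  S=[1.5679 -0.6376; -0.6376 1.7527]  K=[0.8174 0.1557; 0.0047 0.6909]  nu=[-0.7768, 5.4724]  x^+=[3.7903, 2.7651]  P^+=[0.2295 0.0797; 0.0797 0.3633]
step 2: x^-=[4.5515, 3.1482]  P^-=[0.4900 0.1142; 0.1142 0.5051]  S=[0.7262 -0.1352; -0.1352 0.9927]  K=[0.6543 0.1351; 0.0486 0.4993]  nu=[-2.5785, -0.0610]  x^+=[2.8562, 2.9925]  P^+=[0.1849 0.0693; 0.0693 0.2624]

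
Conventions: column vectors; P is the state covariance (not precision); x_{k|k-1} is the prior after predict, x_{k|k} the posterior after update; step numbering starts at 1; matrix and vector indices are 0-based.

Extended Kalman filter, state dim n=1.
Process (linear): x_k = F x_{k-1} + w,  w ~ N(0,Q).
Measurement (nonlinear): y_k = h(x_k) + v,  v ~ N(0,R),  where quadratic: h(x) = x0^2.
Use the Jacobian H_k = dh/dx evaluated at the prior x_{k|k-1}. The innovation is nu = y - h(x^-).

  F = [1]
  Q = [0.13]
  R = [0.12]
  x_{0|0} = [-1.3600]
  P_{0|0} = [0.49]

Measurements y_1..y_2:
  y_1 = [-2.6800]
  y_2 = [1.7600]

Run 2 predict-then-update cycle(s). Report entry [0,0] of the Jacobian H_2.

step 1: x^-=[-1.3600]  P^-=[0.6200]  H_jac=[-2.7200]  S=[4.7070]  K=[-0.3583]  nu=[-4.5296]  x^+=[0.2628]  P^+=[0.0158]
step 2: x^-=[0.2628]  P^-=[0.1458]  H_jac=[0.5257]  S=[0.1603]  K=[0.4782]  nu=[1.6909]  x^+=[1.0714]  P^+=[0.1092]

H_jac[0,0] = 0.5257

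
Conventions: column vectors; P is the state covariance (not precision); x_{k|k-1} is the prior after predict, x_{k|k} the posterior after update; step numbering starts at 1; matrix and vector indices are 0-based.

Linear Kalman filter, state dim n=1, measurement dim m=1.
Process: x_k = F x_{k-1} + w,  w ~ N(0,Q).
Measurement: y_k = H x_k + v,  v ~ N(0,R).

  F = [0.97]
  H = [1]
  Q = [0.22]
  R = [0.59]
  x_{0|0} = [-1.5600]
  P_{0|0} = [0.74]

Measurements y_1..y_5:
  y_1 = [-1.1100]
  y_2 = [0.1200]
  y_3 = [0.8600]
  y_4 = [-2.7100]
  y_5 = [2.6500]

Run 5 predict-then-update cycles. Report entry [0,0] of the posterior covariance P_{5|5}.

P_post[0,0] = 0.2606

step 1: x^-=[-1.5132]  P^-=[0.9163]  S=[1.5063]  K=[0.6083]  nu=[0.4032]  x^+=[-1.2679]  P^+=[0.3589]
step 2: x^-=[-1.2299]  P^-=[0.5577]  S=[1.1477]  K=[0.4859]  nu=[1.3499]  x^+=[-0.5739]  P^+=[0.2867]
step 3: x^-=[-0.5567]  P^-=[0.4898]  S=[1.0798]  K=[0.4536]  nu=[1.4167]  x^+=[0.0859]  P^+=[0.2676]
step 4: x^-=[0.0833]  P^-=[0.4718]  S=[1.0618]  K=[0.4443]  nu=[-2.7933]  x^+=[-1.1579]  P^+=[0.2622]
step 5: x^-=[-1.1231]  P^-=[0.4667]  S=[1.0567]  K=[0.4416]  nu=[3.7731]  x^+=[0.5432]  P^+=[0.2606]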